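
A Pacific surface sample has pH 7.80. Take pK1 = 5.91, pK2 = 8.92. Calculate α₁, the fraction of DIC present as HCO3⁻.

α₁ = 1 / (1 + [H⁺]/K1 + K2/[H⁺]) = 1 / (1 + 10^-1.89 + 10^-1.12)
   = 1 / (1 + 0.012882 + 0.075858) = 1/1.0887 = 0.9185

α₁ = 0.918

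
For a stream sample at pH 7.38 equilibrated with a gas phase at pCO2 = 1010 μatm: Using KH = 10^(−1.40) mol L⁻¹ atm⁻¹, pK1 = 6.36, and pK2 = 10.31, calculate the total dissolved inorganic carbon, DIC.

DIC = 0.462 mmol/L

[CO2*] = KH · pCO2 = 10^(−1.40) × 1010×10^-6 = 4.021×10^-5 mol/L
α₀ = 1/(1 + K1/[H⁺] + K1K2/[H⁺]²) = 1/(1 + 10^+1.02 + 10^-1.91) = 0.08708
DIC = [CO2*]/α₀ = 4.021×10^-5 / 0.08708 = 0.462 mmol/L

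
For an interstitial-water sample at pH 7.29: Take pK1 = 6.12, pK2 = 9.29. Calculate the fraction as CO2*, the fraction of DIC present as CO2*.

α₀ = 0.0627

α₀ = 1 / (1 + K1/[H⁺] + K1K2/[H⁺]²) = 1 / (1 + 10^+1.17 + 10^-0.83)
   = 1 / (1 + 14.791 + 0.14791) = 1/15.939 = 0.06274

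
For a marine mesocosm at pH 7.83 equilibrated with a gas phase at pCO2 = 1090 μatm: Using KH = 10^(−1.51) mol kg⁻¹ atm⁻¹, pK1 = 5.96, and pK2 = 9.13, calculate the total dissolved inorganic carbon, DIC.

DIC = 2.66 mmol/kg

[CO2*] = KH · pCO2 = 10^(−1.51) × 1090×10^-6 = 3.368×10^-5 mol/kg
α₀ = 1/(1 + K1/[H⁺] + K1K2/[H⁺]²) = 1/(1 + 10^+1.87 + 10^+0.57) = 0.01268
DIC = [CO2*]/α₀ = 3.368×10^-5 / 0.01268 = 2.66 mmol/kg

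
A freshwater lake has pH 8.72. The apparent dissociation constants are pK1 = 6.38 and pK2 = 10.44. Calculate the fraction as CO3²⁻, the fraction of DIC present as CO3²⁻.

α₂ = 0.0186

α₂ = 1 / (1 + [H⁺]/K2 + [H⁺]²/(K1K2)) = 1 / (1 + 10^+1.72 + 10^-0.62)
   = 1 / (1 + 52.481 + 0.23988) = 1/53.721 = 0.01861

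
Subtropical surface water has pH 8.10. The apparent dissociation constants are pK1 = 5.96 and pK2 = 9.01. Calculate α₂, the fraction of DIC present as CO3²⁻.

α₂ = 0.109

α₂ = 1 / (1 + [H⁺]/K2 + [H⁺]²/(K1K2)) = 1 / (1 + 10^+0.91 + 10^-1.23)
   = 1 / (1 + 8.1283 + 0.058884) = 1/9.1872 = 0.1088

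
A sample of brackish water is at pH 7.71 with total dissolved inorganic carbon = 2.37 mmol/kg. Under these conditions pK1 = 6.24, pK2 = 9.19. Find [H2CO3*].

α₀ = 1 / (1 + K1/[H⁺] + K1K2/[H⁺]²) = 1 / (1 + 10^+1.47 + 10^-0.01)
   = 1 / (1 + 29.512 + 0.97724) = 1/31.489 = 0.03176
[CO2*] = α₀ × DIC = 0.03176 × 2.37 = 0.0753 mmol/kg

[CO2*] = 0.0753 mmol/kg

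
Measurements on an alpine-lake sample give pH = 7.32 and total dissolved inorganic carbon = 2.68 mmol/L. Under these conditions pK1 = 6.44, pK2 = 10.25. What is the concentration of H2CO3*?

[CO2*] = 0.312 mmol/L

α₀ = 1 / (1 + K1/[H⁺] + K1K2/[H⁺]²) = 1 / (1 + 10^+0.88 + 10^-2.05)
   = 1 / (1 + 7.5858 + 0.0089125) = 1/8.5947 = 0.1164
[CO2*] = α₀ × DIC = 0.1164 × 2.68 = 0.312 mmol/L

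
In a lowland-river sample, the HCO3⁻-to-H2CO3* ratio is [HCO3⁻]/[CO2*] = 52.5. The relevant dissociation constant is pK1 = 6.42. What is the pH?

pH = 8.14

From K1 = [H⁺][HCO3⁻]/[CO2*]:  pH = pK1 + log₁₀([HCO3⁻]/[CO2*])
log₁₀(52.5) = +1.720
pH = 6.42 + (+1.720) = 8.14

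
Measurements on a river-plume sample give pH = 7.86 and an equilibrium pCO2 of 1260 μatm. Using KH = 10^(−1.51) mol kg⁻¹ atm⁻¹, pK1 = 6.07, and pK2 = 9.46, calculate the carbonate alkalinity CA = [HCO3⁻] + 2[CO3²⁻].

[CO2*] = KH · pCO2 = 10^(−1.51) × 1260×10^-6 = 3.894×10^-5 mol/kg
α₀ = 1/(1 + K1/[H⁺] + K1K2/[H⁺]²) = 1/(1 + 10^+1.79 + 10^+0.19) = 0.01557
DIC = [CO2*]/α₀ = 3.894×10^-5 / 0.01557 = 2.500 mmol/kg
CA = (α₁ + 2α₂)·DIC = (0.9603 + 2×0.02412) × 2.500 = 2.52 mmol/kg

CA = 2.52 mmol/kg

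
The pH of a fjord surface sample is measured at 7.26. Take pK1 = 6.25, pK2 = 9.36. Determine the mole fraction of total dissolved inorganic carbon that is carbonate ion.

α₂ = 1 / (1 + [H⁺]/K2 + [H⁺]²/(K1K2)) = 1 / (1 + 10^+2.10 + 10^+1.09)
   = 1 / (1 + 125.89 + 12.303) = 1/139.20 = 0.007184

α₂ = 0.00718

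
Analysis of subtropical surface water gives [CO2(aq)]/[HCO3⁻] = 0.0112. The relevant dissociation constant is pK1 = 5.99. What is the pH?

From K1 = [H⁺][HCO3⁻]/[CO2(aq)]:  pH = pK1 − log₁₀([CO2(aq)]/[HCO3⁻])
log₁₀(0.0112) = -1.951
pH = 5.99 − (-1.951) = 7.94

pH = 7.94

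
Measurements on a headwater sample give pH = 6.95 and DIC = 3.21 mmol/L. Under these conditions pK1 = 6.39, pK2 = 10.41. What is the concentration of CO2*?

α₀ = 1 / (1 + K1/[H⁺] + K1K2/[H⁺]²) = 1 / (1 + 10^+0.56 + 10^-2.90)
   = 1 / (1 + 3.6308 + 0.0012589) = 1/4.6320 = 0.2159
[CO2*] = α₀ × DIC = 0.2159 × 3.21 = 0.693 mmol/L

[CO2*] = 0.693 mmol/L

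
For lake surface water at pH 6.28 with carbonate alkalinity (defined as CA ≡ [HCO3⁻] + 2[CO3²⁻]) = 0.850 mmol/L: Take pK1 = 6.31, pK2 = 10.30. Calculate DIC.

DIC = 1.76 mmol/L

CA = [HCO3⁻] + 2[CO3²⁻] = (α₁ + 2α₂)·DIC
At pH 6.28: [H⁺]/K1 = 10^0.03 = 1.0715, K2/[H⁺] = 10^-4.02 = 9.5499×10^-5
α₁ = 1/(1 + 1.0715 + 9.5499×10^-5) = 1/2.0716 = 0.4827; α₂ = α₁·K2/[H⁺] = 4.610×10^-5
α₁ + 2α₂ = 0.4828
DIC = CA / (α₁ + 2α₂) = 0.850 / 0.4828 = 1.76 mmol/L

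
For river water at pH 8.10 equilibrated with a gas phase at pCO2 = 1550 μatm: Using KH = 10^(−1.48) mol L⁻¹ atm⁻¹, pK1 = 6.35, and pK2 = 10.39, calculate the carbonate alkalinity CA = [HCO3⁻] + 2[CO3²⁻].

[CO2*] = KH · pCO2 = 10^(−1.48) × 1550×10^-6 = 5.133×10^-5 mol/L
α₀ = 1/(1 + K1/[H⁺] + K1K2/[H⁺]²) = 1/(1 + 10^+1.75 + 10^-0.54) = 0.01738
DIC = [CO2*]/α₀ = 5.133×10^-5 / 0.01738 = 2.952 mmol/L
CA = (α₁ + 2α₂)·DIC = (0.9776 + 2×0.005014) × 2.952 = 2.92 mmol/L

CA = 2.92 mmol/L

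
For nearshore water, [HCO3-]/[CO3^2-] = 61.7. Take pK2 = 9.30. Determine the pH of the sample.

From K2 = [H⁺][CO3^2-]/[HCO3-]:  pH = pK2 − log₁₀([HCO3-]/[CO3^2-])
log₁₀(61.7) = +1.790
pH = 9.30 − (+1.790) = 7.51

pH = 7.51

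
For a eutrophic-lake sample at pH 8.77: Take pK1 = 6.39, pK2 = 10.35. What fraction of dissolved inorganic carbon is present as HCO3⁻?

α₁ = 0.970

α₁ = 1 / (1 + [H⁺]/K1 + K2/[H⁺]) = 1 / (1 + 10^-2.38 + 10^-1.58)
   = 1 / (1 + 0.0041687 + 0.026303) = 1/1.0305 = 0.9704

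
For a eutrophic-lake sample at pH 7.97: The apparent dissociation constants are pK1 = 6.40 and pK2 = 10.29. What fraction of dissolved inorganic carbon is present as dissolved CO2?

α₀ = 0.0261

α₀ = 1 / (1 + K1/[H⁺] + K1K2/[H⁺]²) = 1 / (1 + 10^+1.57 + 10^-0.75)
   = 1 / (1 + 37.154 + 0.17783) = 1/38.331 = 0.02609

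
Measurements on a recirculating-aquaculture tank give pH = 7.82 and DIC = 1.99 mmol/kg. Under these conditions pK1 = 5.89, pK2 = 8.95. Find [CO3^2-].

α₂ = 1 / (1 + [H⁺]/K2 + [H⁺]²/(K1K2)) = 1 / (1 + 10^+1.13 + 10^-0.80)
   = 1 / (1 + 13.490 + 0.15849) = 1/14.648 = 0.06827
[CO3²⁻] = α₂ × DIC = 0.06827 × 1.99 = 0.136 mmol/kg

[CO3²⁻] = 0.136 mmol/kg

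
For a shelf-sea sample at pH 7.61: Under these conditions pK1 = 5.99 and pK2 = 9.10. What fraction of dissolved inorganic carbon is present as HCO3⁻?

α₁ = 0.947

α₁ = 1 / (1 + [H⁺]/K1 + K2/[H⁺]) = 1 / (1 + 10^-1.62 + 10^-1.49)
   = 1 / (1 + 0.023988 + 0.032359) = 1/1.0563 = 0.9467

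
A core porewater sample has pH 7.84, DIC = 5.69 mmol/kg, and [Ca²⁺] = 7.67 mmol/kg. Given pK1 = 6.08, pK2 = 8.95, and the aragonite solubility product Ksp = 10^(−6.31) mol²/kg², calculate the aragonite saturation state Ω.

Ω = 6.32

α₂ = 1 / (1 + [H⁺]/K2 + [H⁺]²/(K1K2)) = 1 / (1 + 10^+1.11 + 10^-0.65)
   = 1 / (1 + 12.882 + 0.22387) = 1/14.106 = 0.07089
[CO3²⁻] = α₂ × DIC = 0.07089 × 5.69 = 0.4034 mmol/kg
Ksp = 10^(−6.31) = 4.898×10^-7
Ω = [Ca²⁺][CO3²⁻]/Ksp = (7.67×10^-3)(4.034×10^-4) / 4.898×10^-7 = 6.32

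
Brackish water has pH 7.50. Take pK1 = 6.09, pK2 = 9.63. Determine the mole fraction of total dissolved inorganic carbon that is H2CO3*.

α₀ = 1 / (1 + K1/[H⁺] + K1K2/[H⁺]²) = 1 / (1 + 10^+1.41 + 10^-0.72)
   = 1 / (1 + 25.704 + 0.19055) = 1/26.895 = 0.03718

α₀ = 0.0372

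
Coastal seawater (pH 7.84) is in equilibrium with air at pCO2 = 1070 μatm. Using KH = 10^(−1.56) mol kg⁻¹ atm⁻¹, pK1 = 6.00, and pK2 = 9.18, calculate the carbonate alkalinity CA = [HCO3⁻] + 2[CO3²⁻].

CA = 2.23 mmol/kg

[CO2*] = KH · pCO2 = 10^(−1.56) × 1070×10^-6 = 2.947×10^-5 mol/kg
α₀ = 1/(1 + K1/[H⁺] + K1K2/[H⁺]²) = 1/(1 + 10^+1.84 + 10^+0.50) = 0.01363
DIC = [CO2*]/α₀ = 2.947×10^-5 / 0.01363 = 2.162 mmol/kg
CA = (α₁ + 2α₂)·DIC = (0.9433 + 2×0.04311) × 2.162 = 2.23 mmol/kg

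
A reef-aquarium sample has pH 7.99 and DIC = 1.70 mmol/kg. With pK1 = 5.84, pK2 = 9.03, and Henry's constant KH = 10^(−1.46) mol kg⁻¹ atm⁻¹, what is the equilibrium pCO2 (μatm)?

pCO2 = 316 μatm

α₀ = 1 / (1 + K1/[H⁺] + K1K2/[H⁺]²) = 1 / (1 + 10^+2.15 + 10^+1.11)
   = 1 / (1 + 141.25 + 12.882) = 1/155.14 = 0.006446
[CO2*] = α₀ × DIC = 0.006446 × 1.70 = 0.01096 mmol/kg = 10.96 μmol/kg
pCO2 = [CO2*]/KH = 1.096×10^-5 / 3.467×10^-2 = 316 μatm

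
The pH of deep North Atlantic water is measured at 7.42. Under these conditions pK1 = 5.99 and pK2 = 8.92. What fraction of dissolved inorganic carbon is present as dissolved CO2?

α₀ = 1 / (1 + K1/[H⁺] + K1K2/[H⁺]²) = 1 / (1 + 10^+1.43 + 10^-0.07)
   = 1 / (1 + 26.915 + 0.85114) = 1/28.766 = 0.03476

α₀ = 0.0348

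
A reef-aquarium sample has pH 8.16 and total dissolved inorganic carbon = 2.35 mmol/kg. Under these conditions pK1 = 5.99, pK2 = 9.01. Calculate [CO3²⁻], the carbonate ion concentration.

[CO3²⁻] = 0.289 mmol/kg

α₂ = 1 / (1 + [H⁺]/K2 + [H⁺]²/(K1K2)) = 1 / (1 + 10^+0.85 + 10^-1.32)
   = 1 / (1 + 7.0795 + 0.047863) = 1/8.1273 = 0.1230
[CO3²⁻] = α₂ × DIC = 0.1230 × 2.35 = 0.289 mmol/kg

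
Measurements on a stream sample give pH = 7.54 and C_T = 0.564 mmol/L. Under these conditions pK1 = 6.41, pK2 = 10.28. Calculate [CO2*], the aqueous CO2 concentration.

α₀ = 1 / (1 + K1/[H⁺] + K1K2/[H⁺]²) = 1 / (1 + 10^+1.13 + 10^-1.61)
   = 1 / (1 + 13.490 + 0.024547) = 1/14.514 = 0.06890
[CO2*] = α₀ × DIC = 0.06890 × 0.564 = 0.0389 mmol/L

[CO2*] = 0.0389 mmol/L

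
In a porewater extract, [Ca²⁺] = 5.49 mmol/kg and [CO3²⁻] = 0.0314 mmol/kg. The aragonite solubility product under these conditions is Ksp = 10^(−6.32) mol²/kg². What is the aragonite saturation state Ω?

Ω = 0.360

Ksp = 10^(−6.32) = 4.786×10^-7
Ω = [Ca²⁺][CO3²⁻]/Ksp = (5.49×10^-3)(0.0314×10^-3) / 4.786×10^-7 = 0.360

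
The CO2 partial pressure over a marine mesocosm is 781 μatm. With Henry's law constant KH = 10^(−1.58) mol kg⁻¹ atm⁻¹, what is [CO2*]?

[CO2*] = 20.5 μmol/kg

KH = 10^(−1.58) = 2.630×10^-2 mol kg⁻¹ atm⁻¹
[CO2*] = KH · pCO2 = 2.630×10^-2 × 781×10^-6 atm = 2.05×10^-5 mol/kg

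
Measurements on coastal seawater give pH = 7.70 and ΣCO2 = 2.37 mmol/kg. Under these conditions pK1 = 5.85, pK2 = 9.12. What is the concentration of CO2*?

α₀ = 1 / (1 + K1/[H⁺] + K1K2/[H⁺]²) = 1 / (1 + 10^+1.85 + 10^+0.43)
   = 1 / (1 + 70.795 + 2.6915) = 1/74.486 = 0.01343
[CO2*] = α₀ × DIC = 0.01343 × 2.37 = 0.0318 mmol/kg

[CO2*] = 0.0318 mmol/kg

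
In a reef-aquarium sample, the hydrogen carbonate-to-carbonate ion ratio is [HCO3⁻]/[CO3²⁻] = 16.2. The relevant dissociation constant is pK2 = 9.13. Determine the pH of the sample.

pH = 7.92

From K2 = [H⁺][CO3²⁻]/[HCO3⁻]:  pH = pK2 − log₁₀([HCO3⁻]/[CO3²⁻])
log₁₀(16.2) = +1.210
pH = 9.13 − (+1.210) = 7.92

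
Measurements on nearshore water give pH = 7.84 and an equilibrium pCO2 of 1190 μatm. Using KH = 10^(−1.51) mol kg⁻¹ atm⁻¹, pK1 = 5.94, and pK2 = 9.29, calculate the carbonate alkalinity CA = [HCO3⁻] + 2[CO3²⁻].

[CO2*] = KH · pCO2 = 10^(−1.51) × 1190×10^-6 = 3.677×10^-5 mol/kg
α₀ = 1/(1 + K1/[H⁺] + K1K2/[H⁺]²) = 1/(1 + 10^+1.90 + 10^+0.45) = 0.01201
DIC = [CO2*]/α₀ = 3.677×10^-5 / 0.01201 = 3.062 mmol/kg
CA = (α₁ + 2α₂)·DIC = (0.9541 + 2×0.03385) × 3.062 = 3.13 mmol/kg

CA = 3.13 mmol/kg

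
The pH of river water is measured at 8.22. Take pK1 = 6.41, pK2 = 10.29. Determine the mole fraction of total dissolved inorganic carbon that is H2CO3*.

α₀ = 1 / (1 + K1/[H⁺] + K1K2/[H⁺]²) = 1 / (1 + 10^+1.81 + 10^-0.26)
   = 1 / (1 + 64.565 + 0.54954) = 1/66.115 = 0.01513

α₀ = 0.0151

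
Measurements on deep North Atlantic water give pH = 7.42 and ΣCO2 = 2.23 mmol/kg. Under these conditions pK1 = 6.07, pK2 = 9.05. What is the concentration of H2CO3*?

[CO2*] = 0.0933 mmol/kg

α₀ = 1 / (1 + K1/[H⁺] + K1K2/[H⁺]²) = 1 / (1 + 10^+1.35 + 10^-0.28)
   = 1 / (1 + 22.387 + 0.52481) = 1/23.912 = 0.04182
[CO2*] = α₀ × DIC = 0.04182 × 2.23 = 0.0933 mmol/kg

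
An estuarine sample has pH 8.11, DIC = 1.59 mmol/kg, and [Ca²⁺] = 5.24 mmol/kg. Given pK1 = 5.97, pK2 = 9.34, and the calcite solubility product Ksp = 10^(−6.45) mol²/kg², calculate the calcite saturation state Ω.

α₂ = 1 / (1 + [H⁺]/K2 + [H⁺]²/(K1K2)) = 1 / (1 + 10^+1.23 + 10^-0.91)
   = 1 / (1 + 16.982 + 0.12303) = 1/18.105 = 0.05523
[CO3²⁻] = α₂ × DIC = 0.05523 × 1.59 = 0.08782 mmol/kg
Ksp = 10^(−6.45) = 3.548×10^-7
Ω = [Ca²⁺][CO3²⁻]/Ksp = (5.24×10^-3)(8.782×10^-5) / 3.548×10^-7 = 1.30

Ω = 1.30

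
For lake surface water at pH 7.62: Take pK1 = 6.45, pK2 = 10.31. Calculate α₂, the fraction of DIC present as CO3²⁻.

α₂ = 0.00191

α₂ = 1 / (1 + [H⁺]/K2 + [H⁺]²/(K1K2)) = 1 / (1 + 10^+2.69 + 10^+1.52)
   = 1 / (1 + 489.78 + 33.113) = 1/523.89 = 0.001909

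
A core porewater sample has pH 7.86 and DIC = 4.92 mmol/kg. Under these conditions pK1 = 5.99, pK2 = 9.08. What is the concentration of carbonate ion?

[CO3²⁻] = 0.276 mmol/kg

α₂ = 1 / (1 + [H⁺]/K2 + [H⁺]²/(K1K2)) = 1 / (1 + 10^+1.22 + 10^-0.65)
   = 1 / (1 + 16.596 + 0.22387) = 1/17.820 = 0.05612
[CO3²⁻] = α₂ × DIC = 0.05612 × 4.92 = 0.276 mmol/kg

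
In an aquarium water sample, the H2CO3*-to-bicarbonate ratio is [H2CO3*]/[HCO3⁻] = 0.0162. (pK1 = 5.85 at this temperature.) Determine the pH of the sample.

pH = 7.64

From K1 = [H⁺][HCO3⁻]/[H2CO3*]:  pH = pK1 − log₁₀([H2CO3*]/[HCO3⁻])
log₁₀(0.0162) = -1.790
pH = 5.85 − (-1.790) = 7.64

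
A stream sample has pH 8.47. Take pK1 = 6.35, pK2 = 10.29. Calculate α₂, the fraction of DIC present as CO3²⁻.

α₂ = 1 / (1 + [H⁺]/K2 + [H⁺]²/(K1K2)) = 1 / (1 + 10^+1.82 + 10^-0.30)
   = 1 / (1 + 66.069 + 0.50119) = 1/67.571 = 0.01480

α₂ = 0.0148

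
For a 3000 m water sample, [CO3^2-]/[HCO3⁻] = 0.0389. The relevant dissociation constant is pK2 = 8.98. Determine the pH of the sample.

pH = 7.57

From K2 = [H⁺][CO3^2-]/[HCO3⁻]:  pH = pK2 + log₁₀([CO3^2-]/[HCO3⁻])
log₁₀(0.0389) = -1.410
pH = 8.98 + (-1.410) = 7.57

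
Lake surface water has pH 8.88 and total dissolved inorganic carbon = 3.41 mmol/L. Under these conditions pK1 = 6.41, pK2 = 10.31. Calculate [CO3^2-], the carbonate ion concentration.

α₂ = 1 / (1 + [H⁺]/K2 + [H⁺]²/(K1K2)) = 1 / (1 + 10^+1.43 + 10^-1.04)
   = 1 / (1 + 26.915 + 0.091201) = 1/28.007 = 0.03571
[CO3²⁻] = α₂ × DIC = 0.03571 × 3.41 = 0.122 mmol/L

[CO3²⁻] = 0.122 mmol/L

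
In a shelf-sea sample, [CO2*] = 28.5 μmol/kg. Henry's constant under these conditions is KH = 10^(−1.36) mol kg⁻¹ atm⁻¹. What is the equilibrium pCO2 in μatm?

KH = 10^(−1.36) = 4.365×10^-2 mol kg⁻¹ atm⁻¹
pCO2 = [CO2*]/KH = 28.5×10^-6 / 4.365×10^-2 = 6.53×10^-4 atm = 653 μatm

pCO2 = 653 μatm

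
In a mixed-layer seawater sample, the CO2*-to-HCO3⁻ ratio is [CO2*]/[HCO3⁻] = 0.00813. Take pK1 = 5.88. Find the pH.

From K1 = [H⁺][HCO3⁻]/[CO2*]:  pH = pK1 − log₁₀([CO2*]/[HCO3⁻])
log₁₀(0.00813) = -2.090
pH = 5.88 − (-2.090) = 7.97

pH = 7.97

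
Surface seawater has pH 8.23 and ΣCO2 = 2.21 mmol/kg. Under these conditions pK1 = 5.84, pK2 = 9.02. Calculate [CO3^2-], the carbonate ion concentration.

[CO3²⁻] = 0.307 mmol/kg

α₂ = 1 / (1 + [H⁺]/K2 + [H⁺]²/(K1K2)) = 1 / (1 + 10^+0.79 + 10^-1.60)
   = 1 / (1 + 6.1660 + 0.025119) = 1/7.1911 = 0.1391
[CO3²⁻] = α₂ × DIC = 0.1391 × 2.21 = 0.307 mmol/kg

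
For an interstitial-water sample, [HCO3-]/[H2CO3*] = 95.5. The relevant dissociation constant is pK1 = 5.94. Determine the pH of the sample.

pH = 7.92

From K1 = [H⁺][HCO3-]/[H2CO3*]:  pH = pK1 + log₁₀([HCO3-]/[H2CO3*])
log₁₀(95.5) = +1.980
pH = 5.94 + (+1.980) = 7.92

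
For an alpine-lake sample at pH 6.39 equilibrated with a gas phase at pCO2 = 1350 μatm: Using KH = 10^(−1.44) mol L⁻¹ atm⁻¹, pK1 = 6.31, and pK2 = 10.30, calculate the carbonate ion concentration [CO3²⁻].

[CO3²⁻] = 0.00725 μmol/L

[CO2*] = KH · pCO2 = 10^(−1.44) × 1350×10^-6 = 4.902×10^-5 mol/L
α₀ = 1/(1 + K1/[H⁺] + K1K2/[H⁺]²) = 1/(1 + 10^+0.08 + 10^-3.83) = 0.4540
DIC = [CO2*]/α₀ = 4.902×10^-5 / 0.4540 = 0.1080 mmol/L
[CO3²⁻] = α₂·DIC; α₂ = 6.716×10^-5, so [CO3²⁻] = 6.716×10^-5 × 0.1080 = 7.25×10^-6 mmol/L = 0.00725 μmol/L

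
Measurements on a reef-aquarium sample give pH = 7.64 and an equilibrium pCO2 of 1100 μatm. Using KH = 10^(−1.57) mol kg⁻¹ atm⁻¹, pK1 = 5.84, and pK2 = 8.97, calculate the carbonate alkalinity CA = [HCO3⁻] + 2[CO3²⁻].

[CO2*] = KH · pCO2 = 10^(−1.57) × 1100×10^-6 = 2.961×10^-5 mol/kg
α₀ = 1/(1 + K1/[H⁺] + K1K2/[H⁺]²) = 1/(1 + 10^+1.80 + 10^+0.47) = 0.01491
DIC = [CO2*]/α₀ = 2.961×10^-5 / 0.01491 = 1.985 mmol/kg
CA = (α₁ + 2α₂)·DIC = (0.9411 + 2×0.04402) × 1.985 = 2.04 mmol/kg

CA = 2.04 mmol/kg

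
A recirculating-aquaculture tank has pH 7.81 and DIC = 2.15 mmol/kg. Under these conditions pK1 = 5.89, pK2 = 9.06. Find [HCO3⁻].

[HCO3⁻] = 2.01 mmol/kg

α₁ = 1 / (1 + [H⁺]/K1 + K2/[H⁺]) = 1 / (1 + 10^-1.92 + 10^-1.25)
   = 1 / (1 + 0.012023 + 0.056234) = 1/1.0683 = 0.9361
[HCO3⁻] = α₁ × DIC = 0.9361 × 2.15 = 2.01 mmol/kg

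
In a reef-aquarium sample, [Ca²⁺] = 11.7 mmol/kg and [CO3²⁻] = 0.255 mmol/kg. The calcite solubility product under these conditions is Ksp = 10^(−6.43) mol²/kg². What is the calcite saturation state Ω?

Ω = 8.03

Ksp = 10^(−6.43) = 3.715×10^-7
Ω = [Ca²⁺][CO3²⁻]/Ksp = (11.7×10^-3)(0.255×10^-3) / 3.715×10^-7 = 8.03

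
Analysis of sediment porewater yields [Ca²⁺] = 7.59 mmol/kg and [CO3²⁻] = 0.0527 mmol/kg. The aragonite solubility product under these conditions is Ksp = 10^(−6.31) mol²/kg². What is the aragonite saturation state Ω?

Ksp = 10^(−6.31) = 4.898×10^-7
Ω = [Ca²⁺][CO3²⁻]/Ksp = (7.59×10^-3)(0.0527×10^-3) / 4.898×10^-7 = 0.817

Ω = 0.817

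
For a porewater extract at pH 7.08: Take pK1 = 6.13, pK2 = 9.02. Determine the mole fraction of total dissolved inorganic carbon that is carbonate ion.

α₂ = 1 / (1 + [H⁺]/K2 + [H⁺]²/(K1K2)) = 1 / (1 + 10^+1.94 + 10^+0.99)
   = 1 / (1 + 87.096 + 9.7724) = 1/97.869 = 0.01022

α₂ = 0.0102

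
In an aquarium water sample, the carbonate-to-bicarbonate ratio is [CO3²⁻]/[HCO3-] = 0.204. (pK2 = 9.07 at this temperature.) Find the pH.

From K2 = [H⁺][CO3²⁻]/[HCO3-]:  pH = pK2 + log₁₀([CO3²⁻]/[HCO3-])
log₁₀(0.204) = -0.690
pH = 9.07 + (-0.690) = 8.38

pH = 8.38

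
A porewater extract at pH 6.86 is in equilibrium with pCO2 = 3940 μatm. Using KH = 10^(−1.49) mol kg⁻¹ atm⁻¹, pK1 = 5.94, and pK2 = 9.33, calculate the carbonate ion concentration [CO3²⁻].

[CO3²⁻] = 3.59 μmol/kg

[CO2*] = KH · pCO2 = 10^(−1.49) × 3940×10^-6 = 1.275×10^-4 mol/kg
α₀ = 1/(1 + K1/[H⁺] + K1K2/[H⁺]²) = 1/(1 + 10^+0.92 + 10^-1.55) = 0.1070
DIC = [CO2*]/α₀ = 1.275×10^-4 / 0.1070 = 1.192 mmol/kg
[CO3²⁻] = α₂·DIC; α₂ = 0.003016, so [CO3²⁻] = 0.003016 × 1.192 = 0.00359 mmol/kg = 3.59 μmol/kg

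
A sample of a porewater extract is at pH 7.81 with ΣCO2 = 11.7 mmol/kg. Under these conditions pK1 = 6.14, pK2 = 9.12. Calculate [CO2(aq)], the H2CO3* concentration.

[CO2*] = 0.234 mmol/kg

α₀ = 1 / (1 + K1/[H⁺] + K1K2/[H⁺]²) = 1 / (1 + 10^+1.67 + 10^+0.36)
   = 1 / (1 + 46.774 + 2.2909) = 1/50.064 = 0.01997
[CO2*] = α₀ × DIC = 0.01997 × 11.7 = 0.234 mmol/kg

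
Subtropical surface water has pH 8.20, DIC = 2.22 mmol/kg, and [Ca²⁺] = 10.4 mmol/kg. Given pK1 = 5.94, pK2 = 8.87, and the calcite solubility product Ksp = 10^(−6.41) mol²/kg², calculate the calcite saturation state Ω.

α₂ = 1 / (1 + [H⁺]/K2 + [H⁺]²/(K1K2)) = 1 / (1 + 10^+0.67 + 10^-1.59)
   = 1 / (1 + 4.6774 + 0.025704) = 1/5.7031 = 0.1753
[CO3²⁻] = α₂ × DIC = 0.1753 × 2.22 = 0.3893 mmol/kg
Ksp = 10^(−6.41) = 3.890×10^-7
Ω = [Ca²⁺][CO3²⁻]/Ksp = (10.4×10^-3)(3.893×10^-4) / 3.890×10^-7 = 10.4

Ω = 10.4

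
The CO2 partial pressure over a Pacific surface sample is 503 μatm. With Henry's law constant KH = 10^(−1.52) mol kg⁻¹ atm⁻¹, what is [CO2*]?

[CO2*] = 15.2 μmol/kg

KH = 10^(−1.52) = 3.020×10^-2 mol kg⁻¹ atm⁻¹
[CO2*] = KH · pCO2 = 3.020×10^-2 × 503×10^-6 atm = 1.52×10^-5 mol/kg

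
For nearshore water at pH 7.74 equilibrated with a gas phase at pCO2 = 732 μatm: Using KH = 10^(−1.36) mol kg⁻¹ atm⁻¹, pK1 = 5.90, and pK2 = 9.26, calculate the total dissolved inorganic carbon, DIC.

DIC = 2.31 mmol/kg

[CO2*] = KH · pCO2 = 10^(−1.36) × 732×10^-6 = 3.195×10^-5 mol/kg
α₀ = 1/(1 + K1/[H⁺] + K1K2/[H⁺]²) = 1/(1 + 10^+1.84 + 10^+0.32) = 0.01384
DIC = [CO2*]/α₀ = 3.195×10^-5 / 0.01384 = 2.31 mmol/kg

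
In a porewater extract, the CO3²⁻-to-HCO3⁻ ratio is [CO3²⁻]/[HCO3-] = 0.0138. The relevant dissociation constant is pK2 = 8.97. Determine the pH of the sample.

pH = 7.11

From K2 = [H⁺][CO3²⁻]/[HCO3-]:  pH = pK2 + log₁₀([CO3²⁻]/[HCO3-])
log₁₀(0.0138) = -1.860
pH = 8.97 + (-1.860) = 7.11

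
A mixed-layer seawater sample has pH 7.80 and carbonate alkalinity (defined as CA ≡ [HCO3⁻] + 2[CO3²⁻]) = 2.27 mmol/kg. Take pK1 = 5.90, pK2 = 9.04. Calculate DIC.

CA = [HCO3⁻] + 2[CO3²⁻] = (α₁ + 2α₂)·DIC
At pH 7.80: [H⁺]/K1 = 10^-1.90 = 0.012589, K2/[H⁺] = 10^-1.24 = 0.057544
α₁ = 1/(1 + 0.012589 + 0.057544) = 1/1.0701 = 0.9345; α₂ = α₁·K2/[H⁺] = 0.05377
α₁ + 2α₂ = 1.0420
DIC = CA / (α₁ + 2α₂) = 2.27 / 1.0420 = 2.18 mmol/kg

DIC = 2.18 mmol/kg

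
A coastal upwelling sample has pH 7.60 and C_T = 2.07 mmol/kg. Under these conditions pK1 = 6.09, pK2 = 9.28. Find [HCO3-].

α₁ = 1 / (1 + [H⁺]/K1 + K2/[H⁺]) = 1 / (1 + 10^-1.51 + 10^-1.68)
   = 1 / (1 + 0.030903 + 0.020893) = 1/1.0518 = 0.9508
[HCO3⁻] = α₁ × DIC = 0.9508 × 2.07 = 1.97 mmol/kg

[HCO3⁻] = 1.97 mmol/kg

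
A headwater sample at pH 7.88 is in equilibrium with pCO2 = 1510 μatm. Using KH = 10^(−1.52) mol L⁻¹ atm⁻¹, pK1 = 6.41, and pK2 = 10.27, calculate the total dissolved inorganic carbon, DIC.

DIC = 1.40 mmol/L

[CO2*] = KH · pCO2 = 10^(−1.52) × 1510×10^-6 = 4.560×10^-5 mol/L
α₀ = 1/(1 + K1/[H⁺] + K1K2/[H⁺]²) = 1/(1 + 10^+1.47 + 10^-0.92) = 0.03265
DIC = [CO2*]/α₀ = 4.560×10^-5 / 0.03265 = 1.40 mmol/L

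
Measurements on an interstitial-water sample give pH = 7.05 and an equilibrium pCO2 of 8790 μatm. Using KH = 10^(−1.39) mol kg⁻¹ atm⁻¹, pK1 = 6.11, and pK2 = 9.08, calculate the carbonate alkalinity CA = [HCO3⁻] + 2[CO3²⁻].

[CO2*] = KH · pCO2 = 10^(−1.39) × 8790×10^-6 = 3.581×10^-4 mol/kg
α₀ = 1/(1 + K1/[H⁺] + K1K2/[H⁺]²) = 1/(1 + 10^+0.94 + 10^-1.09) = 0.1021
DIC = [CO2*]/α₀ = 3.581×10^-4 / 0.1021 = 3.506 mmol/kg
CA = (α₁ + 2α₂)·DIC = (0.8896 + 2×0.008302) × 3.506 = 3.18 mmol/kg

CA = 3.18 mmol/kg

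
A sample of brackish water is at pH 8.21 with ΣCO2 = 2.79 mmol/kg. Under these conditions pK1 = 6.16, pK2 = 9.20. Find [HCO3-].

[HCO3⁻] = 2.51 mmol/kg

α₁ = 1 / (1 + [H⁺]/K1 + K2/[H⁺]) = 1 / (1 + 10^-2.05 + 10^-0.99)
   = 1 / (1 + 0.0089125 + 0.10233) = 1/1.1112 = 0.8999
[HCO3⁻] = α₁ × DIC = 0.8999 × 2.79 = 2.51 mmol/kg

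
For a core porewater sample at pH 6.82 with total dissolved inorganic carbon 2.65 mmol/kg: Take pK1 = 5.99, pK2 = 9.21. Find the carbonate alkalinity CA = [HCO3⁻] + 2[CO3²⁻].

CA = [HCO3⁻] + 2[CO3²⁻] = (α₁ + 2α₂)·DIC
At pH 6.82: [H⁺]/K1 = 10^-0.83 = 0.14791, K2/[H⁺] = 10^-2.39 = 0.0040738
α₁ = 1/(1 + 0.14791 + 0.0040738) = 1/1.1520 = 0.8681; α₂ = α₁·K2/[H⁺] = 0.003536
α₁ + 2α₂ = 0.8751
CA = 0.8751 × 2.65 = 2.32 mmol/kg

CA = 2.32 mmol/kg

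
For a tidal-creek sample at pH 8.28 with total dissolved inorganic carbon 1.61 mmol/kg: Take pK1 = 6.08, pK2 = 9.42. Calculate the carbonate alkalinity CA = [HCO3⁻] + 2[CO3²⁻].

CA = [HCO3⁻] + 2[CO3²⁻] = (α₁ + 2α₂)·DIC
At pH 8.28: [H⁺]/K1 = 10^-2.20 = 0.0063096, K2/[H⁺] = 10^-1.14 = 0.072444
α₁ = 1/(1 + 0.0063096 + 0.072444) = 1/1.0788 = 0.9270; α₂ = α₁·K2/[H⁺] = 0.06715
α₁ + 2α₂ = 1.0613
CA = 1.0613 × 1.61 = 1.71 mmol/kg

CA = 1.71 mmol/kg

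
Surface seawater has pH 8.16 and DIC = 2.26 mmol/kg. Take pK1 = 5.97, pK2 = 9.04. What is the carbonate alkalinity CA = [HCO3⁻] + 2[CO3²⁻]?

CA = 2.51 mmol/kg

CA = [HCO3⁻] + 2[CO3²⁻] = (α₁ + 2α₂)·DIC
At pH 8.16: [H⁺]/K1 = 10^-2.19 = 0.0064565, K2/[H⁺] = 10^-0.88 = 0.13183
α₁ = 1/(1 + 0.0064565 + 0.13183) = 1/1.1383 = 0.8785; α₂ = α₁·K2/[H⁺] = 0.1158
α₁ + 2α₂ = 1.1101
CA = 1.1101 × 2.26 = 2.51 mmol/kg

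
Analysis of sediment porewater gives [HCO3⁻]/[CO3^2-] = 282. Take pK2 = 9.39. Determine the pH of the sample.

From K2 = [H⁺][CO3^2-]/[HCO3⁻]:  pH = pK2 − log₁₀([HCO3⁻]/[CO3^2-])
log₁₀(282) = +2.450
pH = 9.39 − (+2.450) = 6.94

pH = 6.94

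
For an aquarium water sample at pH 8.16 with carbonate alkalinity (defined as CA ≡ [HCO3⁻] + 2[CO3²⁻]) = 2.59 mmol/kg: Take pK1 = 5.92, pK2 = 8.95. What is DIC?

CA = [HCO3⁻] + 2[CO3²⁻] = (α₁ + 2α₂)·DIC
At pH 8.16: [H⁺]/K1 = 10^-2.24 = 0.0057544, K2/[H⁺] = 10^-0.79 = 0.16218
α₁ = 1/(1 + 0.0057544 + 0.16218) = 1/1.1679 = 0.8562; α₂ = α₁·K2/[H⁺] = 0.1389
α₁ + 2α₂ = 1.1339
DIC = CA / (α₁ + 2α₂) = 2.59 / 1.1339 = 2.28 mmol/kg

DIC = 2.28 mmol/kg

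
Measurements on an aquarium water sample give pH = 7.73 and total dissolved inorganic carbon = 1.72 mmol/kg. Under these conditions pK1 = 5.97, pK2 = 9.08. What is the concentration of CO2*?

α₀ = 1 / (1 + K1/[H⁺] + K1K2/[H⁺]²) = 1 / (1 + 10^+1.76 + 10^+0.41)
   = 1 / (1 + 57.544 + 2.5704) = 1/61.114 = 0.01636
[CO2*] = α₀ × DIC = 0.01636 × 1.72 = 0.0281 mmol/kg

[CO2*] = 0.0281 mmol/kg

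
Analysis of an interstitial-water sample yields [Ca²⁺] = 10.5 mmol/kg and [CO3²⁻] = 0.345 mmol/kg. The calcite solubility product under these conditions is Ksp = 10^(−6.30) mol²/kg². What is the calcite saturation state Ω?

Ω = 7.23

Ksp = 10^(−6.30) = 5.012×10^-7
Ω = [Ca²⁺][CO3²⁻]/Ksp = (10.5×10^-3)(0.345×10^-3) / 5.012×10^-7 = 7.23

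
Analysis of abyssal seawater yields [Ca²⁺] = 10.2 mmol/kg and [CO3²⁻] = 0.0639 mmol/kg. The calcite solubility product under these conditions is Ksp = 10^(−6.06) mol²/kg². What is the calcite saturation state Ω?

Ksp = 10^(−6.06) = 8.710×10^-7
Ω = [Ca²⁺][CO3²⁻]/Ksp = (10.2×10^-3)(0.0639×10^-3) / 8.710×10^-7 = 0.748

Ω = 0.748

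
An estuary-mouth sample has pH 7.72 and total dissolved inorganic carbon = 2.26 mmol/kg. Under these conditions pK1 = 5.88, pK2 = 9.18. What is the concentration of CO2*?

[CO2*] = 0.0311 mmol/kg

α₀ = 1 / (1 + K1/[H⁺] + K1K2/[H⁺]²) = 1 / (1 + 10^+1.84 + 10^+0.38)
   = 1 / (1 + 69.183 + 2.3988) = 1/72.582 = 0.01378
[CO2*] = α₀ × DIC = 0.01378 × 2.26 = 0.0311 mmol/kg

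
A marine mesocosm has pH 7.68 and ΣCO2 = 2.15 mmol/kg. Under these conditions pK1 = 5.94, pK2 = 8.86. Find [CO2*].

α₀ = 1 / (1 + K1/[H⁺] + K1K2/[H⁺]²) = 1 / (1 + 10^+1.74 + 10^+0.56)
   = 1 / (1 + 54.954 + 3.6308) = 1/59.585 = 0.01678
[CO2*] = α₀ × DIC = 0.01678 × 2.15 = 0.0361 mmol/kg

[CO2*] = 0.0361 mmol/kg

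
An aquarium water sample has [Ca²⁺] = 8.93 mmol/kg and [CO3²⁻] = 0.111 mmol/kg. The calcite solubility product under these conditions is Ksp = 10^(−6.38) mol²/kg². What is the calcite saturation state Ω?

Ω = 2.38

Ksp = 10^(−6.38) = 4.169×10^-7
Ω = [Ca²⁺][CO3²⁻]/Ksp = (8.93×10^-3)(0.111×10^-3) / 4.169×10^-7 = 2.38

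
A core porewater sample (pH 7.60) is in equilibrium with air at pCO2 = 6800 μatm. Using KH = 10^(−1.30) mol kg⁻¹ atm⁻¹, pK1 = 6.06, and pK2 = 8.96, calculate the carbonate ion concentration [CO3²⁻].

[CO3²⁻] = 0.516 mmol/kg

[CO2*] = KH · pCO2 = 10^(−1.30) × 6800×10^-6 = 3.408×10^-4 mol/kg
α₀ = 1/(1 + K1/[H⁺] + K1K2/[H⁺]²) = 1/(1 + 10^+1.54 + 10^+0.18) = 0.02689
DIC = [CO2*]/α₀ = 3.408×10^-4 / 0.02689 = 12.67 mmol/kg
[CO3²⁻] = α₂·DIC; α₂ = 0.04070, so [CO3²⁻] = 0.04070 × 12.67 = 0.516 mmol/kg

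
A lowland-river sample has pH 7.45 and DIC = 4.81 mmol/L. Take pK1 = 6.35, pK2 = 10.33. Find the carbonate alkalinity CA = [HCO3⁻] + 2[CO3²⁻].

CA = 4.46 mmol/L

CA = [HCO3⁻] + 2[CO3²⁻] = (α₁ + 2α₂)·DIC
At pH 7.45: [H⁺]/K1 = 10^-1.10 = 0.079433, K2/[H⁺] = 10^-2.88 = 0.0013183
α₁ = 1/(1 + 0.079433 + 0.0013183) = 1/1.0808 = 0.9253; α₂ = α₁·K2/[H⁺] = 0.001220
α₁ + 2α₂ = 0.9277
CA = 0.9277 × 4.81 = 4.46 mmol/L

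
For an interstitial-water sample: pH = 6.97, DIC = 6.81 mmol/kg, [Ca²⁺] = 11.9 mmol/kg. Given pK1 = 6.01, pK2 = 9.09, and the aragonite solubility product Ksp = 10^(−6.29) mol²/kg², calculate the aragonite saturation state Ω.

Ω = 1.07

α₂ = 1 / (1 + [H⁺]/K2 + [H⁺]²/(K1K2)) = 1 / (1 + 10^+2.12 + 10^+1.16)
   = 1 / (1 + 131.83 + 14.454) = 1/147.28 = 0.006790
[CO3²⁻] = α₂ × DIC = 0.006790 × 6.81 = 0.04624 mmol/kg
Ksp = 10^(−6.29) = 5.129×10^-7
Ω = [Ca²⁺][CO3²⁻]/Ksp = (11.9×10^-3)(4.624×10^-5) / 5.129×10^-7 = 1.07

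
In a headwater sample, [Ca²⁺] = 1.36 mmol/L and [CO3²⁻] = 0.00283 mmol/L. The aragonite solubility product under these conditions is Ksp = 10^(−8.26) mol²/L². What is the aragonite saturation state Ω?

Ksp = 10^(−8.26) = 5.495×10^-9
Ω = [Ca²⁺][CO3²⁻]/Ksp = (1.36×10^-3)(0.00283×10^-3) / 5.495×10^-9 = 0.700

Ω = 0.700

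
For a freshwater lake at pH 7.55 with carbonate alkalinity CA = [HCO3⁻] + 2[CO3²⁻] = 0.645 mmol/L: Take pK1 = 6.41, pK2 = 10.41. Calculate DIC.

CA = [HCO3⁻] + 2[CO3²⁻] = (α₁ + 2α₂)·DIC
At pH 7.55: [H⁺]/K1 = 10^-1.14 = 0.072444, K2/[H⁺] = 10^-2.86 = 0.0013804
α₁ = 1/(1 + 0.072444 + 0.0013804) = 1/1.0738 = 0.9313; α₂ = α₁·K2/[H⁺] = 0.001285
α₁ + 2α₂ = 0.9338
DIC = CA / (α₁ + 2α₂) = 0.645 / 0.9338 = 0.691 mmol/L

DIC = 0.691 mmol/L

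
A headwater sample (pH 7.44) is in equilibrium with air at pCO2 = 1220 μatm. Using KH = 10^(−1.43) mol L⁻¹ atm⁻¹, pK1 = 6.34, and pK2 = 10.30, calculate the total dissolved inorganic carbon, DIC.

[CO2*] = KH · pCO2 = 10^(−1.43) × 1220×10^-6 = 4.533×10^-5 mol/L
α₀ = 1/(1 + K1/[H⁺] + K1K2/[H⁺]²) = 1/(1 + 10^+1.10 + 10^-1.76) = 0.07349
DIC = [CO2*]/α₀ = 4.533×10^-5 / 0.07349 = 0.617 mmol/L

DIC = 0.617 mmol/L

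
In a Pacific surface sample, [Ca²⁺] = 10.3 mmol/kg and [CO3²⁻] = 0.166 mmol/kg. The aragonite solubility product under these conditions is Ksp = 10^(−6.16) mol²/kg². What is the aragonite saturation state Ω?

Ksp = 10^(−6.16) = 6.918×10^-7
Ω = [Ca²⁺][CO3²⁻]/Ksp = (10.3×10^-3)(0.166×10^-3) / 6.918×10^-7 = 2.47

Ω = 2.47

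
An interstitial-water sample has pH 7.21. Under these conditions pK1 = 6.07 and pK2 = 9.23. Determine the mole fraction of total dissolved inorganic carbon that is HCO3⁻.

α₁ = 1 / (1 + [H⁺]/K1 + K2/[H⁺]) = 1 / (1 + 10^-1.14 + 10^-2.02)
   = 1 / (1 + 0.072444 + 0.0095499) = 1/1.0820 = 0.9242

α₁ = 0.924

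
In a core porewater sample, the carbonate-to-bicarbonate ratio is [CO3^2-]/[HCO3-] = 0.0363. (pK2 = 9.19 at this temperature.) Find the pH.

pH = 7.75

From K2 = [H⁺][CO3^2-]/[HCO3-]:  pH = pK2 + log₁₀([CO3^2-]/[HCO3-])
log₁₀(0.0363) = -1.440
pH = 9.19 + (-1.440) = 7.75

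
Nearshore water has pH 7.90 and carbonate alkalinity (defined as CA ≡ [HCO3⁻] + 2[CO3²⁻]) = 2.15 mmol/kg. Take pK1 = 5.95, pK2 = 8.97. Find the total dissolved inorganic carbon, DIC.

DIC = 2.01 mmol/kg

CA = [HCO3⁻] + 2[CO3²⁻] = (α₁ + 2α₂)·DIC
At pH 7.90: [H⁺]/K1 = 10^-1.95 = 0.011220, K2/[H⁺] = 10^-1.07 = 0.085114
α₁ = 1/(1 + 0.011220 + 0.085114) = 1/1.0963 = 0.9121; α₂ = α₁·K2/[H⁺] = 0.07763
α₁ + 2α₂ = 1.0674
DIC = CA / (α₁ + 2α₂) = 2.15 / 1.0674 = 2.01 mmol/kg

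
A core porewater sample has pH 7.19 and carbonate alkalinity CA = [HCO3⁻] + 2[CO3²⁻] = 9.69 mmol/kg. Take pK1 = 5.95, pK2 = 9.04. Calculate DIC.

DIC = 10.1 mmol/kg

CA = [HCO3⁻] + 2[CO3²⁻] = (α₁ + 2α₂)·DIC
At pH 7.19: [H⁺]/K1 = 10^-1.24 = 0.057544, K2/[H⁺] = 10^-1.85 = 0.014125
α₁ = 1/(1 + 0.057544 + 0.014125) = 1/1.0717 = 0.9331; α₂ = α₁·K2/[H⁺] = 0.01318
α₁ + 2α₂ = 0.9595
DIC = CA / (α₁ + 2α₂) = 9.69 / 0.9595 = 10.1 mmol/kg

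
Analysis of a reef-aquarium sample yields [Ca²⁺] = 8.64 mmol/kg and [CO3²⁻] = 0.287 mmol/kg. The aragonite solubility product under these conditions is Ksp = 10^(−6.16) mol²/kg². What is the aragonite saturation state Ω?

Ksp = 10^(−6.16) = 6.918×10^-7
Ω = [Ca²⁺][CO3²⁻]/Ksp = (8.64×10^-3)(0.287×10^-3) / 6.918×10^-7 = 3.58

Ω = 3.58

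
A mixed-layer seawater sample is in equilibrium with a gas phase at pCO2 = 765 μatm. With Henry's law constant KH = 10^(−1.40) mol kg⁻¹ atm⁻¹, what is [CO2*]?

KH = 10^(−1.40) = 3.981×10^-2 mol kg⁻¹ atm⁻¹
[CO2*] = KH · pCO2 = 3.981×10^-2 × 765×10^-6 atm = 3.05×10^-5 mol/kg

[CO2*] = 30.5 μmol/kg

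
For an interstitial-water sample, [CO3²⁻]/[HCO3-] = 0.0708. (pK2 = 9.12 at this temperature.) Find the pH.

pH = 7.97

From K2 = [H⁺][CO3²⁻]/[HCO3-]:  pH = pK2 + log₁₀([CO3²⁻]/[HCO3-])
log₁₀(0.0708) = -1.150
pH = 9.12 + (-1.150) = 7.97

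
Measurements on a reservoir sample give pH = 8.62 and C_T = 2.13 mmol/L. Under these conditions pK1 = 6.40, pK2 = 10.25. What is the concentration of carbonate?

α₂ = 1 / (1 + [H⁺]/K2 + [H⁺]²/(K1K2)) = 1 / (1 + 10^+1.63 + 10^-0.59)
   = 1 / (1 + 42.658 + 0.25704) = 1/43.915 = 0.02277
[CO3²⁻] = α₂ × DIC = 0.02277 × 2.13 = 0.0485 mmol/L

[CO3²⁻] = 0.0485 mmol/L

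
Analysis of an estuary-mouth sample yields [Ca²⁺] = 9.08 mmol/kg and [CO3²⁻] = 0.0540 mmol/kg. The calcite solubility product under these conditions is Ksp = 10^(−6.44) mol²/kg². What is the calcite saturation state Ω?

Ksp = 10^(−6.44) = 3.631×10^-7
Ω = [Ca²⁺][CO3²⁻]/Ksp = (9.08×10^-3)(0.0540×10^-3) / 3.631×10^-7 = 1.35

Ω = 1.35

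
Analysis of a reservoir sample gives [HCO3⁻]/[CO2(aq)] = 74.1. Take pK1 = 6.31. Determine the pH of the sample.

pH = 8.18

From K1 = [H⁺][HCO3⁻]/[CO2(aq)]:  pH = pK1 + log₁₀([HCO3⁻]/[CO2(aq)])
log₁₀(74.1) = +1.870
pH = 6.31 + (+1.870) = 8.18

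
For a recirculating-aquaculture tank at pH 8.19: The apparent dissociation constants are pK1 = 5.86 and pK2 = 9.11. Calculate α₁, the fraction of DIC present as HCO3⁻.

α₁ = 1 / (1 + [H⁺]/K1 + K2/[H⁺]) = 1 / (1 + 10^-2.33 + 10^-0.92)
   = 1 / (1 + 0.0046774 + 0.12023) = 1/1.1249 = 0.8890

α₁ = 0.889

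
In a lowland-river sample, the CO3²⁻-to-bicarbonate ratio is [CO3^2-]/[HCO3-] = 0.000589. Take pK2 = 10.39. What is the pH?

From K2 = [H⁺][CO3^2-]/[HCO3-]:  pH = pK2 + log₁₀([CO3^2-]/[HCO3-])
log₁₀(0.000589) = -3.230
pH = 10.39 + (-3.230) = 7.16

pH = 7.16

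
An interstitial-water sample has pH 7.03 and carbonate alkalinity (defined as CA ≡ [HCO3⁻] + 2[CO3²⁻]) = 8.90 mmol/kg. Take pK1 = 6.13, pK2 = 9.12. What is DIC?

CA = [HCO3⁻] + 2[CO3²⁻] = (α₁ + 2α₂)·DIC
At pH 7.03: [H⁺]/K1 = 10^-0.90 = 0.12589, K2/[H⁺] = 10^-2.09 = 0.0081283
α₁ = 1/(1 + 0.12589 + 0.0081283) = 1/1.1340 = 0.8818; α₂ = α₁·K2/[H⁺] = 0.007168
α₁ + 2α₂ = 0.8962
DIC = CA / (α₁ + 2α₂) = 8.90 / 0.8962 = 9.93 mmol/kg

DIC = 9.93 mmol/kg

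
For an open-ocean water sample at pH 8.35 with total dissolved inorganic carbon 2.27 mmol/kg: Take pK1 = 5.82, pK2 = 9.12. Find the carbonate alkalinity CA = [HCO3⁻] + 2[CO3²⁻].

CA = 2.59 mmol/kg

CA = [HCO3⁻] + 2[CO3²⁻] = (α₁ + 2α₂)·DIC
At pH 8.35: [H⁺]/K1 = 10^-2.53 = 0.0029512, K2/[H⁺] = 10^-0.77 = 0.16982
α₁ = 1/(1 + 0.0029512 + 0.16982) = 1/1.1728 = 0.8527; α₂ = α₁·K2/[H⁺] = 0.1448
α₁ + 2α₂ = 1.1423
CA = 1.1423 × 2.27 = 2.59 mmol/kg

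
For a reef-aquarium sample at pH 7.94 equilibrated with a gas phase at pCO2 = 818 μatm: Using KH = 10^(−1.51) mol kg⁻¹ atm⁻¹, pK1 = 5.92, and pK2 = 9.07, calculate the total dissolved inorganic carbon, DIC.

DIC = 2.87 mmol/kg

[CO2*] = KH · pCO2 = 10^(−1.51) × 818×10^-6 = 2.528×10^-5 mol/kg
α₀ = 1/(1 + K1/[H⁺] + K1K2/[H⁺]²) = 1/(1 + 10^+2.02 + 10^+0.89) = 0.008812
DIC = [CO2*]/α₀ = 2.528×10^-5 / 0.008812 = 2.87 mmol/kg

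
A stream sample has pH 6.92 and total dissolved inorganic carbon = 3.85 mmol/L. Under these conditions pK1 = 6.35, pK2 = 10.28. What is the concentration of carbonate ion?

[CO3²⁻] = 1.32 μmol/L

α₂ = 1 / (1 + [H⁺]/K2 + [H⁺]²/(K1K2)) = 1 / (1 + 10^+3.36 + 10^+2.79)
   = 1 / (1 + 2290.9 + 616.60) = 1/2908.5 = 0.0003438
[CO3²⁻] = α₂ × DIC = 0.0003438 × 3.85 = 0.00132 mmol/L = 1.32 μmol/L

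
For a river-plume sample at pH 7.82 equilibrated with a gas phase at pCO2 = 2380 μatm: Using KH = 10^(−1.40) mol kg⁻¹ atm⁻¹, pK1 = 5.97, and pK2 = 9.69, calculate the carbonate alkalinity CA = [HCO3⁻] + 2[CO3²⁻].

CA = 6.89 mmol/kg

[CO2*] = KH · pCO2 = 10^(−1.40) × 2380×10^-6 = 9.475×10^-5 mol/kg
α₀ = 1/(1 + K1/[H⁺] + K1K2/[H⁺]²) = 1/(1 + 10^+1.85 + 10^-0.02) = 0.01375
DIC = [CO2*]/α₀ = 9.475×10^-5 / 0.01375 = 6.893 mmol/kg
CA = (α₁ + 2α₂)·DIC = (0.9731 + 2×0.01313) × 6.893 = 6.89 mmol/kg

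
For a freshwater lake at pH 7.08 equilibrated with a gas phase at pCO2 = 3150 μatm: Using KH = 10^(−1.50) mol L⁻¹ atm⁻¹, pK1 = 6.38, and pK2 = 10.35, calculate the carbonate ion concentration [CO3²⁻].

[CO2*] = KH · pCO2 = 10^(−1.50) × 3150×10^-6 = 9.961×10^-5 mol/L
α₀ = 1/(1 + K1/[H⁺] + K1K2/[H⁺]²) = 1/(1 + 10^+0.70 + 10^-2.57) = 0.1663
DIC = [CO2*]/α₀ = 9.961×10^-5 / 0.1663 = 0.5991 mmol/L
[CO3²⁻] = α₂·DIC; α₂ = 0.0004475, so [CO3²⁻] = 0.0004475 × 0.5991 = 0.000268 mmol/L = 0.268 μmol/L

[CO3²⁻] = 0.268 μmol/L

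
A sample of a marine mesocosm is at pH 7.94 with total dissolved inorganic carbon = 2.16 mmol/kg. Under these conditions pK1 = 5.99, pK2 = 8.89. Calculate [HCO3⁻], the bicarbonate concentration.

[HCO3⁻] = 1.92 mmol/kg

α₁ = 1 / (1 + [H⁺]/K1 + K2/[H⁺]) = 1 / (1 + 10^-1.95 + 10^-0.95)
   = 1 / (1 + 0.011220 + 0.11220) = 1/1.1234 = 0.8901
[HCO3⁻] = α₁ × DIC = 0.8901 × 2.16 = 1.92 mmol/kg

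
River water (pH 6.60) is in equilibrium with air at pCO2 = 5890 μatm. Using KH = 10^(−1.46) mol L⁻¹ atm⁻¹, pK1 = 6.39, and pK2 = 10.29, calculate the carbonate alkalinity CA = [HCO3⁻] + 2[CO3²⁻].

[CO2*] = KH · pCO2 = 10^(−1.46) × 5890×10^-6 = 2.042×10^-4 mol/L
α₀ = 1/(1 + K1/[H⁺] + K1K2/[H⁺]²) = 1/(1 + 10^+0.21 + 10^-3.48) = 0.3814
DIC = [CO2*]/α₀ = 2.042×10^-4 / 0.3814 = 0.5355 mmol/L
CA = (α₁ + 2α₂)·DIC = (0.6185 + 2×0.0001263) × 0.5355 = 0.331 mmol/L

CA = 0.331 mmol/L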